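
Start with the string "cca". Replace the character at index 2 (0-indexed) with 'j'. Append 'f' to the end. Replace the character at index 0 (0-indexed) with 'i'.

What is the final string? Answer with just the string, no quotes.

Applying each edit step by step:
Start: "cca"
Op 1 (replace idx 2: 'a' -> 'j'): "cca" -> "ccj"
Op 2 (append 'f'): "ccj" -> "ccjf"
Op 3 (replace idx 0: 'c' -> 'i'): "ccjf" -> "icjf"

Answer: icjf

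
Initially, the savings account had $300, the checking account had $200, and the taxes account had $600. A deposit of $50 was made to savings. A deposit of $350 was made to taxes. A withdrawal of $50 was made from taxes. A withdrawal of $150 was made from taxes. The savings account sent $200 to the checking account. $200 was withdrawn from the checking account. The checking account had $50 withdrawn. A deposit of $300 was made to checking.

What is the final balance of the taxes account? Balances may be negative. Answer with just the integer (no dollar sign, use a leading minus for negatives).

Tracking account balances step by step:
Start: savings=300, checking=200, taxes=600
Event 1 (deposit 50 to savings): savings: 300 + 50 = 350. Balances: savings=350, checking=200, taxes=600
Event 2 (deposit 350 to taxes): taxes: 600 + 350 = 950. Balances: savings=350, checking=200, taxes=950
Event 3 (withdraw 50 from taxes): taxes: 950 - 50 = 900. Balances: savings=350, checking=200, taxes=900
Event 4 (withdraw 150 from taxes): taxes: 900 - 150 = 750. Balances: savings=350, checking=200, taxes=750
Event 5 (transfer 200 savings -> checking): savings: 350 - 200 = 150, checking: 200 + 200 = 400. Balances: savings=150, checking=400, taxes=750
Event 6 (withdraw 200 from checking): checking: 400 - 200 = 200. Balances: savings=150, checking=200, taxes=750
Event 7 (withdraw 50 from checking): checking: 200 - 50 = 150. Balances: savings=150, checking=150, taxes=750
Event 8 (deposit 300 to checking): checking: 150 + 300 = 450. Balances: savings=150, checking=450, taxes=750

Final balance of taxes: 750

Answer: 750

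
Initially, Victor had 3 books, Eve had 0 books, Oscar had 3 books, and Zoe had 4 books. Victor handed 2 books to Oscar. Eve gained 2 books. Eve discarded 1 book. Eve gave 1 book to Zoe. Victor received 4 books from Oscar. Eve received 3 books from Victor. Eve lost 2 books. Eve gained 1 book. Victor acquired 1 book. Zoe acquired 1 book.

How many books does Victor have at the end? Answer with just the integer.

Tracking counts step by step:
Start: Victor=3, Eve=0, Oscar=3, Zoe=4
Event 1 (Victor -> Oscar, 2): Victor: 3 -> 1, Oscar: 3 -> 5. State: Victor=1, Eve=0, Oscar=5, Zoe=4
Event 2 (Eve +2): Eve: 0 -> 2. State: Victor=1, Eve=2, Oscar=5, Zoe=4
Event 3 (Eve -1): Eve: 2 -> 1. State: Victor=1, Eve=1, Oscar=5, Zoe=4
Event 4 (Eve -> Zoe, 1): Eve: 1 -> 0, Zoe: 4 -> 5. State: Victor=1, Eve=0, Oscar=5, Zoe=5
Event 5 (Oscar -> Victor, 4): Oscar: 5 -> 1, Victor: 1 -> 5. State: Victor=5, Eve=0, Oscar=1, Zoe=5
Event 6 (Victor -> Eve, 3): Victor: 5 -> 2, Eve: 0 -> 3. State: Victor=2, Eve=3, Oscar=1, Zoe=5
Event 7 (Eve -2): Eve: 3 -> 1. State: Victor=2, Eve=1, Oscar=1, Zoe=5
Event 8 (Eve +1): Eve: 1 -> 2. State: Victor=2, Eve=2, Oscar=1, Zoe=5
Event 9 (Victor +1): Victor: 2 -> 3. State: Victor=3, Eve=2, Oscar=1, Zoe=5
Event 10 (Zoe +1): Zoe: 5 -> 6. State: Victor=3, Eve=2, Oscar=1, Zoe=6

Victor's final count: 3

Answer: 3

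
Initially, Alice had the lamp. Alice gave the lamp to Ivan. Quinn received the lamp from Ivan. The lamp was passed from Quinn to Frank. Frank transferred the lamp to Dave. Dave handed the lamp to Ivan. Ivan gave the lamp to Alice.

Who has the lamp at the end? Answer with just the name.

Answer: Alice

Derivation:
Tracking the lamp through each event:
Start: Alice has the lamp.
After event 1: Ivan has the lamp.
After event 2: Quinn has the lamp.
After event 3: Frank has the lamp.
After event 4: Dave has the lamp.
After event 5: Ivan has the lamp.
After event 6: Alice has the lamp.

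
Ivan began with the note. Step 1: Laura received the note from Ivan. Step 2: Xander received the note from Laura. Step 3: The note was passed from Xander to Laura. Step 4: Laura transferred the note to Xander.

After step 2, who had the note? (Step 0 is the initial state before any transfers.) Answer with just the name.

Tracking the note holder through step 2:
After step 0 (start): Ivan
After step 1: Laura
After step 2: Xander

At step 2, the holder is Xander.

Answer: Xander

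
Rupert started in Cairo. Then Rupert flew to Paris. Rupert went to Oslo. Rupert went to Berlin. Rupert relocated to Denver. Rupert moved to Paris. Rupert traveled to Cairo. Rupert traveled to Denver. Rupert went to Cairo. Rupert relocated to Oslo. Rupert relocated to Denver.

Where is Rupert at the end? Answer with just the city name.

Tracking Rupert's location:
Start: Rupert is in Cairo.
After move 1: Cairo -> Paris. Rupert is in Paris.
After move 2: Paris -> Oslo. Rupert is in Oslo.
After move 3: Oslo -> Berlin. Rupert is in Berlin.
After move 4: Berlin -> Denver. Rupert is in Denver.
After move 5: Denver -> Paris. Rupert is in Paris.
After move 6: Paris -> Cairo. Rupert is in Cairo.
After move 7: Cairo -> Denver. Rupert is in Denver.
After move 8: Denver -> Cairo. Rupert is in Cairo.
After move 9: Cairo -> Oslo. Rupert is in Oslo.
After move 10: Oslo -> Denver. Rupert is in Denver.

Answer: Denver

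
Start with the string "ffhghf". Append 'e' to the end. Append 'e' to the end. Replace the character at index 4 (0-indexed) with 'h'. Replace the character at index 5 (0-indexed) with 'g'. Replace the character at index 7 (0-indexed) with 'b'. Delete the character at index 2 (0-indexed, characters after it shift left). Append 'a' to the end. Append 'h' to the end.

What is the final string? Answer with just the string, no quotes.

Applying each edit step by step:
Start: "ffhghf"
Op 1 (append 'e'): "ffhghf" -> "ffhghfe"
Op 2 (append 'e'): "ffhghfe" -> "ffhghfee"
Op 3 (replace idx 4: 'h' -> 'h'): "ffhghfee" -> "ffhghfee"
Op 4 (replace idx 5: 'f' -> 'g'): "ffhghfee" -> "ffhghgee"
Op 5 (replace idx 7: 'e' -> 'b'): "ffhghgee" -> "ffhghgeb"
Op 6 (delete idx 2 = 'h'): "ffhghgeb" -> "ffghgeb"
Op 7 (append 'a'): "ffghgeb" -> "ffghgeba"
Op 8 (append 'h'): "ffghgeba" -> "ffghgebah"

Answer: ffghgebah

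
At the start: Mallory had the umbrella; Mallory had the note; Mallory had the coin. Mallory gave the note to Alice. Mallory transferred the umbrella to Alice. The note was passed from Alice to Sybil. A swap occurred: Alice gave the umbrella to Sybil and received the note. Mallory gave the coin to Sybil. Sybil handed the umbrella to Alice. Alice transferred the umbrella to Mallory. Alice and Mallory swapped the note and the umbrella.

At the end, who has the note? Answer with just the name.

Answer: Mallory

Derivation:
Tracking all object holders:
Start: umbrella:Mallory, note:Mallory, coin:Mallory
Event 1 (give note: Mallory -> Alice). State: umbrella:Mallory, note:Alice, coin:Mallory
Event 2 (give umbrella: Mallory -> Alice). State: umbrella:Alice, note:Alice, coin:Mallory
Event 3 (give note: Alice -> Sybil). State: umbrella:Alice, note:Sybil, coin:Mallory
Event 4 (swap umbrella<->note: now umbrella:Sybil, note:Alice). State: umbrella:Sybil, note:Alice, coin:Mallory
Event 5 (give coin: Mallory -> Sybil). State: umbrella:Sybil, note:Alice, coin:Sybil
Event 6 (give umbrella: Sybil -> Alice). State: umbrella:Alice, note:Alice, coin:Sybil
Event 7 (give umbrella: Alice -> Mallory). State: umbrella:Mallory, note:Alice, coin:Sybil
Event 8 (swap note<->umbrella: now note:Mallory, umbrella:Alice). State: umbrella:Alice, note:Mallory, coin:Sybil

Final state: umbrella:Alice, note:Mallory, coin:Sybil
The note is held by Mallory.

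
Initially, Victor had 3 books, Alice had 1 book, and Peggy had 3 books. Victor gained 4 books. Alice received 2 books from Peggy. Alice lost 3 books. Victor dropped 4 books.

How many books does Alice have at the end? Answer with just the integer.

Answer: 0

Derivation:
Tracking counts step by step:
Start: Victor=3, Alice=1, Peggy=3
Event 1 (Victor +4): Victor: 3 -> 7. State: Victor=7, Alice=1, Peggy=3
Event 2 (Peggy -> Alice, 2): Peggy: 3 -> 1, Alice: 1 -> 3. State: Victor=7, Alice=3, Peggy=1
Event 3 (Alice -3): Alice: 3 -> 0. State: Victor=7, Alice=0, Peggy=1
Event 4 (Victor -4): Victor: 7 -> 3. State: Victor=3, Alice=0, Peggy=1

Alice's final count: 0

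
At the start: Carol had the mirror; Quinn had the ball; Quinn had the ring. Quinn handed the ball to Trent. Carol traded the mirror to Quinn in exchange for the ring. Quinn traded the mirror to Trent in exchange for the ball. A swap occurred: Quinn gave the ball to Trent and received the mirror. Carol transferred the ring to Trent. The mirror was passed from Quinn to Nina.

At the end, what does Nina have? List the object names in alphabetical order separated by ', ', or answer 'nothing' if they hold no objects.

Answer: mirror

Derivation:
Tracking all object holders:
Start: mirror:Carol, ball:Quinn, ring:Quinn
Event 1 (give ball: Quinn -> Trent). State: mirror:Carol, ball:Trent, ring:Quinn
Event 2 (swap mirror<->ring: now mirror:Quinn, ring:Carol). State: mirror:Quinn, ball:Trent, ring:Carol
Event 3 (swap mirror<->ball: now mirror:Trent, ball:Quinn). State: mirror:Trent, ball:Quinn, ring:Carol
Event 4 (swap ball<->mirror: now ball:Trent, mirror:Quinn). State: mirror:Quinn, ball:Trent, ring:Carol
Event 5 (give ring: Carol -> Trent). State: mirror:Quinn, ball:Trent, ring:Trent
Event 6 (give mirror: Quinn -> Nina). State: mirror:Nina, ball:Trent, ring:Trent

Final state: mirror:Nina, ball:Trent, ring:Trent
Nina holds: mirror.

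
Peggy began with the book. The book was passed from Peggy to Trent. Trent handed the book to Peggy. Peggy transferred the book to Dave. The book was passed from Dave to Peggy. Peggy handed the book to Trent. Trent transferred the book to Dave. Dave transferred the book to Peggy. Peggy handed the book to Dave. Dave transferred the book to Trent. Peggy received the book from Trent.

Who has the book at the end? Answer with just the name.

Tracking the book through each event:
Start: Peggy has the book.
After event 1: Trent has the book.
After event 2: Peggy has the book.
After event 3: Dave has the book.
After event 4: Peggy has the book.
After event 5: Trent has the book.
After event 6: Dave has the book.
After event 7: Peggy has the book.
After event 8: Dave has the book.
After event 9: Trent has the book.
After event 10: Peggy has the book.

Answer: Peggy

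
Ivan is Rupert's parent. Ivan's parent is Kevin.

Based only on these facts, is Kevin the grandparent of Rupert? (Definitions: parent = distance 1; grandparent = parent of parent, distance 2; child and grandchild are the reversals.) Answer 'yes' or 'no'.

Answer: yes

Derivation:
Reconstructing the parent chain from the given facts:
  Kevin -> Ivan -> Rupert
(each arrow means 'parent of the next')
Positions in the chain (0 = top):
  position of Kevin: 0
  position of Ivan: 1
  position of Rupert: 2

Kevin is at position 0, Rupert is at position 2; signed distance (j - i) = 2.
'grandparent' requires j - i = 2. Actual distance is 2, so the relation HOLDS.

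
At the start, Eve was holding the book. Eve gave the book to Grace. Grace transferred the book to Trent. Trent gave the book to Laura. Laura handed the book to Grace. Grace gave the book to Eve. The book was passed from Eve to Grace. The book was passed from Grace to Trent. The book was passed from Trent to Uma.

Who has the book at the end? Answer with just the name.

Tracking the book through each event:
Start: Eve has the book.
After event 1: Grace has the book.
After event 2: Trent has the book.
After event 3: Laura has the book.
After event 4: Grace has the book.
After event 5: Eve has the book.
After event 6: Grace has the book.
After event 7: Trent has the book.
After event 8: Uma has the book.

Answer: Uma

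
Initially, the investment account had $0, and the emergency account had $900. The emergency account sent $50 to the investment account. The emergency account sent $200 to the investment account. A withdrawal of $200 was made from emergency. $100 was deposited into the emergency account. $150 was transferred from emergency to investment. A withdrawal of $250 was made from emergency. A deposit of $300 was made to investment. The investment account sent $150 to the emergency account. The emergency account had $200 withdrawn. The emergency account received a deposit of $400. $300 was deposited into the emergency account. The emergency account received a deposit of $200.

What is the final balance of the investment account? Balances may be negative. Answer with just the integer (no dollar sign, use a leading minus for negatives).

Answer: 550

Derivation:
Tracking account balances step by step:
Start: investment=0, emergency=900
Event 1 (transfer 50 emergency -> investment): emergency: 900 - 50 = 850, investment: 0 + 50 = 50. Balances: investment=50, emergency=850
Event 2 (transfer 200 emergency -> investment): emergency: 850 - 200 = 650, investment: 50 + 200 = 250. Balances: investment=250, emergency=650
Event 3 (withdraw 200 from emergency): emergency: 650 - 200 = 450. Balances: investment=250, emergency=450
Event 4 (deposit 100 to emergency): emergency: 450 + 100 = 550. Balances: investment=250, emergency=550
Event 5 (transfer 150 emergency -> investment): emergency: 550 - 150 = 400, investment: 250 + 150 = 400. Balances: investment=400, emergency=400
Event 6 (withdraw 250 from emergency): emergency: 400 - 250 = 150. Balances: investment=400, emergency=150
Event 7 (deposit 300 to investment): investment: 400 + 300 = 700. Balances: investment=700, emergency=150
Event 8 (transfer 150 investment -> emergency): investment: 700 - 150 = 550, emergency: 150 + 150 = 300. Balances: investment=550, emergency=300
Event 9 (withdraw 200 from emergency): emergency: 300 - 200 = 100. Balances: investment=550, emergency=100
Event 10 (deposit 400 to emergency): emergency: 100 + 400 = 500. Balances: investment=550, emergency=500
Event 11 (deposit 300 to emergency): emergency: 500 + 300 = 800. Balances: investment=550, emergency=800
Event 12 (deposit 200 to emergency): emergency: 800 + 200 = 1000. Balances: investment=550, emergency=1000

Final balance of investment: 550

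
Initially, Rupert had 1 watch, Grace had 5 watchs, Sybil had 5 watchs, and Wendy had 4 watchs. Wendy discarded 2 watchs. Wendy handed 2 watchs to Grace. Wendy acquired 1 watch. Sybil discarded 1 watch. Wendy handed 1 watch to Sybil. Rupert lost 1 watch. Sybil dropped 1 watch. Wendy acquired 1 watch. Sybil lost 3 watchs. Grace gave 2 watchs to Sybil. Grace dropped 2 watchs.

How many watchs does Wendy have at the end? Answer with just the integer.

Tracking counts step by step:
Start: Rupert=1, Grace=5, Sybil=5, Wendy=4
Event 1 (Wendy -2): Wendy: 4 -> 2. State: Rupert=1, Grace=5, Sybil=5, Wendy=2
Event 2 (Wendy -> Grace, 2): Wendy: 2 -> 0, Grace: 5 -> 7. State: Rupert=1, Grace=7, Sybil=5, Wendy=0
Event 3 (Wendy +1): Wendy: 0 -> 1. State: Rupert=1, Grace=7, Sybil=5, Wendy=1
Event 4 (Sybil -1): Sybil: 5 -> 4. State: Rupert=1, Grace=7, Sybil=4, Wendy=1
Event 5 (Wendy -> Sybil, 1): Wendy: 1 -> 0, Sybil: 4 -> 5. State: Rupert=1, Grace=7, Sybil=5, Wendy=0
Event 6 (Rupert -1): Rupert: 1 -> 0. State: Rupert=0, Grace=7, Sybil=5, Wendy=0
Event 7 (Sybil -1): Sybil: 5 -> 4. State: Rupert=0, Grace=7, Sybil=4, Wendy=0
Event 8 (Wendy +1): Wendy: 0 -> 1. State: Rupert=0, Grace=7, Sybil=4, Wendy=1
Event 9 (Sybil -3): Sybil: 4 -> 1. State: Rupert=0, Grace=7, Sybil=1, Wendy=1
Event 10 (Grace -> Sybil, 2): Grace: 7 -> 5, Sybil: 1 -> 3. State: Rupert=0, Grace=5, Sybil=3, Wendy=1
Event 11 (Grace -2): Grace: 5 -> 3. State: Rupert=0, Grace=3, Sybil=3, Wendy=1

Wendy's final count: 1

Answer: 1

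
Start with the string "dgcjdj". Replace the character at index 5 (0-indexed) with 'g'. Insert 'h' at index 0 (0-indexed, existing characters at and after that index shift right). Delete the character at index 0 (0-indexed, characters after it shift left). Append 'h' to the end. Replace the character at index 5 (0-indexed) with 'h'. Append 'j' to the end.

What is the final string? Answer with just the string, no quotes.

Answer: dgcjdhhj

Derivation:
Applying each edit step by step:
Start: "dgcjdj"
Op 1 (replace idx 5: 'j' -> 'g'): "dgcjdj" -> "dgcjdg"
Op 2 (insert 'h' at idx 0): "dgcjdg" -> "hdgcjdg"
Op 3 (delete idx 0 = 'h'): "hdgcjdg" -> "dgcjdg"
Op 4 (append 'h'): "dgcjdg" -> "dgcjdgh"
Op 5 (replace idx 5: 'g' -> 'h'): "dgcjdgh" -> "dgcjdhh"
Op 6 (append 'j'): "dgcjdhh" -> "dgcjdhhj"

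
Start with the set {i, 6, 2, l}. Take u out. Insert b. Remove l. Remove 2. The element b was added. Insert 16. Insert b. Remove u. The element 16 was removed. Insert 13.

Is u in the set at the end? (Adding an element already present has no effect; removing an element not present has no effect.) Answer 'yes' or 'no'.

Answer: no

Derivation:
Tracking the set through each operation:
Start: {2, 6, i, l}
Event 1 (remove u): not present, no change. Set: {2, 6, i, l}
Event 2 (add b): added. Set: {2, 6, b, i, l}
Event 3 (remove l): removed. Set: {2, 6, b, i}
Event 4 (remove 2): removed. Set: {6, b, i}
Event 5 (add b): already present, no change. Set: {6, b, i}
Event 6 (add 16): added. Set: {16, 6, b, i}
Event 7 (add b): already present, no change. Set: {16, 6, b, i}
Event 8 (remove u): not present, no change. Set: {16, 6, b, i}
Event 9 (remove 16): removed. Set: {6, b, i}
Event 10 (add 13): added. Set: {13, 6, b, i}

Final set: {13, 6, b, i} (size 4)
u is NOT in the final set.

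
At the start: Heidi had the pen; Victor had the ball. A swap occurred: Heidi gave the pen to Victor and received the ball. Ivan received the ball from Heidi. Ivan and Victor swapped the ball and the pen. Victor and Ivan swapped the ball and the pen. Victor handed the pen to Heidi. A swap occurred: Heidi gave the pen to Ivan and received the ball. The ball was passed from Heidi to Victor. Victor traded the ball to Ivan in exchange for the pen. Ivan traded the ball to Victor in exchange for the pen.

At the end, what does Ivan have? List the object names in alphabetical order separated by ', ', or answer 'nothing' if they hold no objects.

Answer: pen

Derivation:
Tracking all object holders:
Start: pen:Heidi, ball:Victor
Event 1 (swap pen<->ball: now pen:Victor, ball:Heidi). State: pen:Victor, ball:Heidi
Event 2 (give ball: Heidi -> Ivan). State: pen:Victor, ball:Ivan
Event 3 (swap ball<->pen: now ball:Victor, pen:Ivan). State: pen:Ivan, ball:Victor
Event 4 (swap ball<->pen: now ball:Ivan, pen:Victor). State: pen:Victor, ball:Ivan
Event 5 (give pen: Victor -> Heidi). State: pen:Heidi, ball:Ivan
Event 6 (swap pen<->ball: now pen:Ivan, ball:Heidi). State: pen:Ivan, ball:Heidi
Event 7 (give ball: Heidi -> Victor). State: pen:Ivan, ball:Victor
Event 8 (swap ball<->pen: now ball:Ivan, pen:Victor). State: pen:Victor, ball:Ivan
Event 9 (swap ball<->pen: now ball:Victor, pen:Ivan). State: pen:Ivan, ball:Victor

Final state: pen:Ivan, ball:Victor
Ivan holds: pen.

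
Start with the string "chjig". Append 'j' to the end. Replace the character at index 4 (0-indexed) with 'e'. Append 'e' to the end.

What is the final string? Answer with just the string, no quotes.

Answer: chjieje

Derivation:
Applying each edit step by step:
Start: "chjig"
Op 1 (append 'j'): "chjig" -> "chjigj"
Op 2 (replace idx 4: 'g' -> 'e'): "chjigj" -> "chjiej"
Op 3 (append 'e'): "chjiej" -> "chjieje"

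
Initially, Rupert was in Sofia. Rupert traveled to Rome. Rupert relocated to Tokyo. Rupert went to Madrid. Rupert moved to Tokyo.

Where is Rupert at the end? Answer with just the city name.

Tracking Rupert's location:
Start: Rupert is in Sofia.
After move 1: Sofia -> Rome. Rupert is in Rome.
After move 2: Rome -> Tokyo. Rupert is in Tokyo.
After move 3: Tokyo -> Madrid. Rupert is in Madrid.
After move 4: Madrid -> Tokyo. Rupert is in Tokyo.

Answer: Tokyo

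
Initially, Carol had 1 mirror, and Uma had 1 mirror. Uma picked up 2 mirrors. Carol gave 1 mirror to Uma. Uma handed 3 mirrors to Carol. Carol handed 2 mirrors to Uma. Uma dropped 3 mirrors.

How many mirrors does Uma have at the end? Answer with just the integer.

Tracking counts step by step:
Start: Carol=1, Uma=1
Event 1 (Uma +2): Uma: 1 -> 3. State: Carol=1, Uma=3
Event 2 (Carol -> Uma, 1): Carol: 1 -> 0, Uma: 3 -> 4. State: Carol=0, Uma=4
Event 3 (Uma -> Carol, 3): Uma: 4 -> 1, Carol: 0 -> 3. State: Carol=3, Uma=1
Event 4 (Carol -> Uma, 2): Carol: 3 -> 1, Uma: 1 -> 3. State: Carol=1, Uma=3
Event 5 (Uma -3): Uma: 3 -> 0. State: Carol=1, Uma=0

Uma's final count: 0

Answer: 0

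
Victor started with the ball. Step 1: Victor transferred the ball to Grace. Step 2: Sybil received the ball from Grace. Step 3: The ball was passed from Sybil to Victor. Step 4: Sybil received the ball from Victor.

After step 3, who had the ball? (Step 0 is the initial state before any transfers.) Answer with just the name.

Tracking the ball holder through step 3:
After step 0 (start): Victor
After step 1: Grace
After step 2: Sybil
After step 3: Victor

At step 3, the holder is Victor.

Answer: Victor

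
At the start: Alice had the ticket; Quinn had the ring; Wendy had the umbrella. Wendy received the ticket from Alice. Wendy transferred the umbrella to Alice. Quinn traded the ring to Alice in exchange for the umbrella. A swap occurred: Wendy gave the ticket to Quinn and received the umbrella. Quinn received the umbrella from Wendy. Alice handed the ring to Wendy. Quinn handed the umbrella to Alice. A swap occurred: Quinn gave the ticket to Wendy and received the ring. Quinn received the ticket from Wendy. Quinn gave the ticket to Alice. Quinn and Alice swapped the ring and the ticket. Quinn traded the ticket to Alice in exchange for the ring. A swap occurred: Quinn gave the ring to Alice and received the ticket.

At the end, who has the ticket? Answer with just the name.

Answer: Quinn

Derivation:
Tracking all object holders:
Start: ticket:Alice, ring:Quinn, umbrella:Wendy
Event 1 (give ticket: Alice -> Wendy). State: ticket:Wendy, ring:Quinn, umbrella:Wendy
Event 2 (give umbrella: Wendy -> Alice). State: ticket:Wendy, ring:Quinn, umbrella:Alice
Event 3 (swap ring<->umbrella: now ring:Alice, umbrella:Quinn). State: ticket:Wendy, ring:Alice, umbrella:Quinn
Event 4 (swap ticket<->umbrella: now ticket:Quinn, umbrella:Wendy). State: ticket:Quinn, ring:Alice, umbrella:Wendy
Event 5 (give umbrella: Wendy -> Quinn). State: ticket:Quinn, ring:Alice, umbrella:Quinn
Event 6 (give ring: Alice -> Wendy). State: ticket:Quinn, ring:Wendy, umbrella:Quinn
Event 7 (give umbrella: Quinn -> Alice). State: ticket:Quinn, ring:Wendy, umbrella:Alice
Event 8 (swap ticket<->ring: now ticket:Wendy, ring:Quinn). State: ticket:Wendy, ring:Quinn, umbrella:Alice
Event 9 (give ticket: Wendy -> Quinn). State: ticket:Quinn, ring:Quinn, umbrella:Alice
Event 10 (give ticket: Quinn -> Alice). State: ticket:Alice, ring:Quinn, umbrella:Alice
Event 11 (swap ring<->ticket: now ring:Alice, ticket:Quinn). State: ticket:Quinn, ring:Alice, umbrella:Alice
Event 12 (swap ticket<->ring: now ticket:Alice, ring:Quinn). State: ticket:Alice, ring:Quinn, umbrella:Alice
Event 13 (swap ring<->ticket: now ring:Alice, ticket:Quinn). State: ticket:Quinn, ring:Alice, umbrella:Alice

Final state: ticket:Quinn, ring:Alice, umbrella:Alice
The ticket is held by Quinn.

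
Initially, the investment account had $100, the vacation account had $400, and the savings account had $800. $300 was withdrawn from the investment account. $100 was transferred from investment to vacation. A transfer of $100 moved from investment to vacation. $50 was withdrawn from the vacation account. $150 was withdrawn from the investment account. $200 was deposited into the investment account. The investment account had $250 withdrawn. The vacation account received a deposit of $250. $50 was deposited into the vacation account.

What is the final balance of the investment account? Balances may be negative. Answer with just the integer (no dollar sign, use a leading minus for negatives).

Answer: -600

Derivation:
Tracking account balances step by step:
Start: investment=100, vacation=400, savings=800
Event 1 (withdraw 300 from investment): investment: 100 - 300 = -200. Balances: investment=-200, vacation=400, savings=800
Event 2 (transfer 100 investment -> vacation): investment: -200 - 100 = -300, vacation: 400 + 100 = 500. Balances: investment=-300, vacation=500, savings=800
Event 3 (transfer 100 investment -> vacation): investment: -300 - 100 = -400, vacation: 500 + 100 = 600. Balances: investment=-400, vacation=600, savings=800
Event 4 (withdraw 50 from vacation): vacation: 600 - 50 = 550. Balances: investment=-400, vacation=550, savings=800
Event 5 (withdraw 150 from investment): investment: -400 - 150 = -550. Balances: investment=-550, vacation=550, savings=800
Event 6 (deposit 200 to investment): investment: -550 + 200 = -350. Balances: investment=-350, vacation=550, savings=800
Event 7 (withdraw 250 from investment): investment: -350 - 250 = -600. Balances: investment=-600, vacation=550, savings=800
Event 8 (deposit 250 to vacation): vacation: 550 + 250 = 800. Balances: investment=-600, vacation=800, savings=800
Event 9 (deposit 50 to vacation): vacation: 800 + 50 = 850. Balances: investment=-600, vacation=850, savings=800

Final balance of investment: -600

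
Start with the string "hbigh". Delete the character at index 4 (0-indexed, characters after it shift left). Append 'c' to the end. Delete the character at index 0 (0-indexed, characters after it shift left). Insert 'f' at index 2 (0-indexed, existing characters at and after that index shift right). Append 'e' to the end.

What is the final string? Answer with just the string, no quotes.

Answer: bifgce

Derivation:
Applying each edit step by step:
Start: "hbigh"
Op 1 (delete idx 4 = 'h'): "hbigh" -> "hbig"
Op 2 (append 'c'): "hbig" -> "hbigc"
Op 3 (delete idx 0 = 'h'): "hbigc" -> "bigc"
Op 4 (insert 'f' at idx 2): "bigc" -> "bifgc"
Op 5 (append 'e'): "bifgc" -> "bifgce"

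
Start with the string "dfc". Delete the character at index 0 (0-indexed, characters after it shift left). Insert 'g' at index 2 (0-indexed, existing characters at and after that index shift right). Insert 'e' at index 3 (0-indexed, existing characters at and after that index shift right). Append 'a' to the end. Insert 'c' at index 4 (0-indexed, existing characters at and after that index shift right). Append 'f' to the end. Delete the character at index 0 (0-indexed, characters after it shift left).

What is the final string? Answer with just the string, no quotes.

Applying each edit step by step:
Start: "dfc"
Op 1 (delete idx 0 = 'd'): "dfc" -> "fc"
Op 2 (insert 'g' at idx 2): "fc" -> "fcg"
Op 3 (insert 'e' at idx 3): "fcg" -> "fcge"
Op 4 (append 'a'): "fcge" -> "fcgea"
Op 5 (insert 'c' at idx 4): "fcgea" -> "fcgeca"
Op 6 (append 'f'): "fcgeca" -> "fcgecaf"
Op 7 (delete idx 0 = 'f'): "fcgecaf" -> "cgecaf"

Answer: cgecaf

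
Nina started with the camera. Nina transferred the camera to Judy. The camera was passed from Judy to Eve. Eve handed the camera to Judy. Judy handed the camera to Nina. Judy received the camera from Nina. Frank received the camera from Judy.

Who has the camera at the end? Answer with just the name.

Tracking the camera through each event:
Start: Nina has the camera.
After event 1: Judy has the camera.
After event 2: Eve has the camera.
After event 3: Judy has the camera.
After event 4: Nina has the camera.
After event 5: Judy has the camera.
After event 6: Frank has the camera.

Answer: Frank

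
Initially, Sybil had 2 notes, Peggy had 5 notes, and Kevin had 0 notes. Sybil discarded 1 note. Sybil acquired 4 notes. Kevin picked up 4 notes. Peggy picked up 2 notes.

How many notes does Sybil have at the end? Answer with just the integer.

Tracking counts step by step:
Start: Sybil=2, Peggy=5, Kevin=0
Event 1 (Sybil -1): Sybil: 2 -> 1. State: Sybil=1, Peggy=5, Kevin=0
Event 2 (Sybil +4): Sybil: 1 -> 5. State: Sybil=5, Peggy=5, Kevin=0
Event 3 (Kevin +4): Kevin: 0 -> 4. State: Sybil=5, Peggy=5, Kevin=4
Event 4 (Peggy +2): Peggy: 5 -> 7. State: Sybil=5, Peggy=7, Kevin=4

Sybil's final count: 5

Answer: 5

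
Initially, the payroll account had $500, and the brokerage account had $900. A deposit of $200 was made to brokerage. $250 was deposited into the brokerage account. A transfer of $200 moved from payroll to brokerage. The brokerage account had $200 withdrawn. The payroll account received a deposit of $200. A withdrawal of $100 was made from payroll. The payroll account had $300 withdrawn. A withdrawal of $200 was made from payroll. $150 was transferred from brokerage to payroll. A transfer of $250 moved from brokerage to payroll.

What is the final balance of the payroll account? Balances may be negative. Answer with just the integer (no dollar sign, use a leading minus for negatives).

Tracking account balances step by step:
Start: payroll=500, brokerage=900
Event 1 (deposit 200 to brokerage): brokerage: 900 + 200 = 1100. Balances: payroll=500, brokerage=1100
Event 2 (deposit 250 to brokerage): brokerage: 1100 + 250 = 1350. Balances: payroll=500, brokerage=1350
Event 3 (transfer 200 payroll -> brokerage): payroll: 500 - 200 = 300, brokerage: 1350 + 200 = 1550. Balances: payroll=300, brokerage=1550
Event 4 (withdraw 200 from brokerage): brokerage: 1550 - 200 = 1350. Balances: payroll=300, brokerage=1350
Event 5 (deposit 200 to payroll): payroll: 300 + 200 = 500. Balances: payroll=500, brokerage=1350
Event 6 (withdraw 100 from payroll): payroll: 500 - 100 = 400. Balances: payroll=400, brokerage=1350
Event 7 (withdraw 300 from payroll): payroll: 400 - 300 = 100. Balances: payroll=100, brokerage=1350
Event 8 (withdraw 200 from payroll): payroll: 100 - 200 = -100. Balances: payroll=-100, brokerage=1350
Event 9 (transfer 150 brokerage -> payroll): brokerage: 1350 - 150 = 1200, payroll: -100 + 150 = 50. Balances: payroll=50, brokerage=1200
Event 10 (transfer 250 brokerage -> payroll): brokerage: 1200 - 250 = 950, payroll: 50 + 250 = 300. Balances: payroll=300, brokerage=950

Final balance of payroll: 300

Answer: 300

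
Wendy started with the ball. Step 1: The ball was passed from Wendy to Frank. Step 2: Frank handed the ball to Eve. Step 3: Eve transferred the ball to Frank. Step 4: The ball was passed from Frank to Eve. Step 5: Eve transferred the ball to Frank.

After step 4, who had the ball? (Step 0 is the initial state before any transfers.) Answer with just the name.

Tracking the ball holder through step 4:
After step 0 (start): Wendy
After step 1: Frank
After step 2: Eve
After step 3: Frank
After step 4: Eve

At step 4, the holder is Eve.

Answer: Eve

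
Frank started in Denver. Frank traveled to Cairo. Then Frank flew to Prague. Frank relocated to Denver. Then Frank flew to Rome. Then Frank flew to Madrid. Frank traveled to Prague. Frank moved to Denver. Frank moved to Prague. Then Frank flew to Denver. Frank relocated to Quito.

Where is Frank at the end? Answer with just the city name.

Answer: Quito

Derivation:
Tracking Frank's location:
Start: Frank is in Denver.
After move 1: Denver -> Cairo. Frank is in Cairo.
After move 2: Cairo -> Prague. Frank is in Prague.
After move 3: Prague -> Denver. Frank is in Denver.
After move 4: Denver -> Rome. Frank is in Rome.
After move 5: Rome -> Madrid. Frank is in Madrid.
After move 6: Madrid -> Prague. Frank is in Prague.
After move 7: Prague -> Denver. Frank is in Denver.
After move 8: Denver -> Prague. Frank is in Prague.
After move 9: Prague -> Denver. Frank is in Denver.
After move 10: Denver -> Quito. Frank is in Quito.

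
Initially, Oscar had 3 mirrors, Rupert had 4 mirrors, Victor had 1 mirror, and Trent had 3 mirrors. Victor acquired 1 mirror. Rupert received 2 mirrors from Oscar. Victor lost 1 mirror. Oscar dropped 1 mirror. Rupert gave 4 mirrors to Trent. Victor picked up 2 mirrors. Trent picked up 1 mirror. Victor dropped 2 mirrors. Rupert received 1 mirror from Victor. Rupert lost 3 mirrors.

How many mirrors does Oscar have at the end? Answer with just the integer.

Tracking counts step by step:
Start: Oscar=3, Rupert=4, Victor=1, Trent=3
Event 1 (Victor +1): Victor: 1 -> 2. State: Oscar=3, Rupert=4, Victor=2, Trent=3
Event 2 (Oscar -> Rupert, 2): Oscar: 3 -> 1, Rupert: 4 -> 6. State: Oscar=1, Rupert=6, Victor=2, Trent=3
Event 3 (Victor -1): Victor: 2 -> 1. State: Oscar=1, Rupert=6, Victor=1, Trent=3
Event 4 (Oscar -1): Oscar: 1 -> 0. State: Oscar=0, Rupert=6, Victor=1, Trent=3
Event 5 (Rupert -> Trent, 4): Rupert: 6 -> 2, Trent: 3 -> 7. State: Oscar=0, Rupert=2, Victor=1, Trent=7
Event 6 (Victor +2): Victor: 1 -> 3. State: Oscar=0, Rupert=2, Victor=3, Trent=7
Event 7 (Trent +1): Trent: 7 -> 8. State: Oscar=0, Rupert=2, Victor=3, Trent=8
Event 8 (Victor -2): Victor: 3 -> 1. State: Oscar=0, Rupert=2, Victor=1, Trent=8
Event 9 (Victor -> Rupert, 1): Victor: 1 -> 0, Rupert: 2 -> 3. State: Oscar=0, Rupert=3, Victor=0, Trent=8
Event 10 (Rupert -3): Rupert: 3 -> 0. State: Oscar=0, Rupert=0, Victor=0, Trent=8

Oscar's final count: 0

Answer: 0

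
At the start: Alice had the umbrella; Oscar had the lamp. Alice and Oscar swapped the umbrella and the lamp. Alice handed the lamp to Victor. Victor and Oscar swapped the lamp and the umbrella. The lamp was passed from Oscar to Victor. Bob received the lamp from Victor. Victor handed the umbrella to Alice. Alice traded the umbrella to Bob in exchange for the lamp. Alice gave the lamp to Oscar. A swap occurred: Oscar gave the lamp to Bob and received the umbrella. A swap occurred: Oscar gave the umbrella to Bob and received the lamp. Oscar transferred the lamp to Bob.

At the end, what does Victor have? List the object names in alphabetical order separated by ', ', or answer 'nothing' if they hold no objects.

Tracking all object holders:
Start: umbrella:Alice, lamp:Oscar
Event 1 (swap umbrella<->lamp: now umbrella:Oscar, lamp:Alice). State: umbrella:Oscar, lamp:Alice
Event 2 (give lamp: Alice -> Victor). State: umbrella:Oscar, lamp:Victor
Event 3 (swap lamp<->umbrella: now lamp:Oscar, umbrella:Victor). State: umbrella:Victor, lamp:Oscar
Event 4 (give lamp: Oscar -> Victor). State: umbrella:Victor, lamp:Victor
Event 5 (give lamp: Victor -> Bob). State: umbrella:Victor, lamp:Bob
Event 6 (give umbrella: Victor -> Alice). State: umbrella:Alice, lamp:Bob
Event 7 (swap umbrella<->lamp: now umbrella:Bob, lamp:Alice). State: umbrella:Bob, lamp:Alice
Event 8 (give lamp: Alice -> Oscar). State: umbrella:Bob, lamp:Oscar
Event 9 (swap lamp<->umbrella: now lamp:Bob, umbrella:Oscar). State: umbrella:Oscar, lamp:Bob
Event 10 (swap umbrella<->lamp: now umbrella:Bob, lamp:Oscar). State: umbrella:Bob, lamp:Oscar
Event 11 (give lamp: Oscar -> Bob). State: umbrella:Bob, lamp:Bob

Final state: umbrella:Bob, lamp:Bob
Victor holds: (nothing).

Answer: nothing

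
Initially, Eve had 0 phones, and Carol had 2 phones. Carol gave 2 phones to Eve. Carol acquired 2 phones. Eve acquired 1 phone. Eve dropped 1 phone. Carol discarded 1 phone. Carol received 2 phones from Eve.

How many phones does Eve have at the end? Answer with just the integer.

Tracking counts step by step:
Start: Eve=0, Carol=2
Event 1 (Carol -> Eve, 2): Carol: 2 -> 0, Eve: 0 -> 2. State: Eve=2, Carol=0
Event 2 (Carol +2): Carol: 0 -> 2. State: Eve=2, Carol=2
Event 3 (Eve +1): Eve: 2 -> 3. State: Eve=3, Carol=2
Event 4 (Eve -1): Eve: 3 -> 2. State: Eve=2, Carol=2
Event 5 (Carol -1): Carol: 2 -> 1. State: Eve=2, Carol=1
Event 6 (Eve -> Carol, 2): Eve: 2 -> 0, Carol: 1 -> 3. State: Eve=0, Carol=3

Eve's final count: 0

Answer: 0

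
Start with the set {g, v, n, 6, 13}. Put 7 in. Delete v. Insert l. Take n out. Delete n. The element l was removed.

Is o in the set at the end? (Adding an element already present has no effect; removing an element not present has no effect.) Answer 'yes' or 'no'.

Tracking the set through each operation:
Start: {13, 6, g, n, v}
Event 1 (add 7): added. Set: {13, 6, 7, g, n, v}
Event 2 (remove v): removed. Set: {13, 6, 7, g, n}
Event 3 (add l): added. Set: {13, 6, 7, g, l, n}
Event 4 (remove n): removed. Set: {13, 6, 7, g, l}
Event 5 (remove n): not present, no change. Set: {13, 6, 7, g, l}
Event 6 (remove l): removed. Set: {13, 6, 7, g}

Final set: {13, 6, 7, g} (size 4)
o is NOT in the final set.

Answer: no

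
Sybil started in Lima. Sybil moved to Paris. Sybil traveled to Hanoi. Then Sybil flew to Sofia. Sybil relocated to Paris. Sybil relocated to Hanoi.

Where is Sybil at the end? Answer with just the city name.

Tracking Sybil's location:
Start: Sybil is in Lima.
After move 1: Lima -> Paris. Sybil is in Paris.
After move 2: Paris -> Hanoi. Sybil is in Hanoi.
After move 3: Hanoi -> Sofia. Sybil is in Sofia.
After move 4: Sofia -> Paris. Sybil is in Paris.
After move 5: Paris -> Hanoi. Sybil is in Hanoi.

Answer: Hanoi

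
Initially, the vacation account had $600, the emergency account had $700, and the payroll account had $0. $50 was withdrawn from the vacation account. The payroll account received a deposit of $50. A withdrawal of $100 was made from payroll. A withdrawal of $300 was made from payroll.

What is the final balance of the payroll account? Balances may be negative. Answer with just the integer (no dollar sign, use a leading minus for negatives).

Tracking account balances step by step:
Start: vacation=600, emergency=700, payroll=0
Event 1 (withdraw 50 from vacation): vacation: 600 - 50 = 550. Balances: vacation=550, emergency=700, payroll=0
Event 2 (deposit 50 to payroll): payroll: 0 + 50 = 50. Balances: vacation=550, emergency=700, payroll=50
Event 3 (withdraw 100 from payroll): payroll: 50 - 100 = -50. Balances: vacation=550, emergency=700, payroll=-50
Event 4 (withdraw 300 from payroll): payroll: -50 - 300 = -350. Balances: vacation=550, emergency=700, payroll=-350

Final balance of payroll: -350

Answer: -350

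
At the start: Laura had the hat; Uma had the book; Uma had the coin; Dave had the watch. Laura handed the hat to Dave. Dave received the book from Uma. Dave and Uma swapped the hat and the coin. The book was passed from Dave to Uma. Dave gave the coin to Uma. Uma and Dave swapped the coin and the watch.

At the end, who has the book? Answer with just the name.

Tracking all object holders:
Start: hat:Laura, book:Uma, coin:Uma, watch:Dave
Event 1 (give hat: Laura -> Dave). State: hat:Dave, book:Uma, coin:Uma, watch:Dave
Event 2 (give book: Uma -> Dave). State: hat:Dave, book:Dave, coin:Uma, watch:Dave
Event 3 (swap hat<->coin: now hat:Uma, coin:Dave). State: hat:Uma, book:Dave, coin:Dave, watch:Dave
Event 4 (give book: Dave -> Uma). State: hat:Uma, book:Uma, coin:Dave, watch:Dave
Event 5 (give coin: Dave -> Uma). State: hat:Uma, book:Uma, coin:Uma, watch:Dave
Event 6 (swap coin<->watch: now coin:Dave, watch:Uma). State: hat:Uma, book:Uma, coin:Dave, watch:Uma

Final state: hat:Uma, book:Uma, coin:Dave, watch:Uma
The book is held by Uma.

Answer: Uma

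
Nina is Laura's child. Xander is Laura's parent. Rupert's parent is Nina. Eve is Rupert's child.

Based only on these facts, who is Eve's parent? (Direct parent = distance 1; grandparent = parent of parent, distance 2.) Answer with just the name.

Answer: Rupert

Derivation:
Reconstructing the parent chain from the given facts:
  Xander -> Laura -> Nina -> Rupert -> Eve
(each arrow means 'parent of the next')
Positions in the chain (0 = top):
  position of Xander: 0
  position of Laura: 1
  position of Nina: 2
  position of Rupert: 3
  position of Eve: 4

Eve is at position 4; the parent is 1 step up the chain, i.e. position 3: Rupert.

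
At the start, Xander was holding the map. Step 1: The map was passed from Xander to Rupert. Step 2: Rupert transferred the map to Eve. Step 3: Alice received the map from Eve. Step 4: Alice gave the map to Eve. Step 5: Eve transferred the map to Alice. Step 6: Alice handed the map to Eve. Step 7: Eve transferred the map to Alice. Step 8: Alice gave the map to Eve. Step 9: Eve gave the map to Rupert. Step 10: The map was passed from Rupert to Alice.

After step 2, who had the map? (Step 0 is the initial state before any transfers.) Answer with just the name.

Tracking the map holder through step 2:
After step 0 (start): Xander
After step 1: Rupert
After step 2: Eve

At step 2, the holder is Eve.

Answer: Eve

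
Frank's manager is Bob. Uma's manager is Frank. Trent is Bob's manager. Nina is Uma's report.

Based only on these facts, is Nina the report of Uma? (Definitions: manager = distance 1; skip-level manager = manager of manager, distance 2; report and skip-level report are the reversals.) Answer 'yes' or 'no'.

Reconstructing the manager chain from the given facts:
  Trent -> Bob -> Frank -> Uma -> Nina
(each arrow means 'manager of the next')
Positions in the chain (0 = top):
  position of Trent: 0
  position of Bob: 1
  position of Frank: 2
  position of Uma: 3
  position of Nina: 4

Nina is at position 4, Uma is at position 3; signed distance (j - i) = -1.
'report' requires j - i = -1. Actual distance is -1, so the relation HOLDS.

Answer: yes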